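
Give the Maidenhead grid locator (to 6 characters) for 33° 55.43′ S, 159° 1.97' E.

Shift to the Maidenhead origin (180°W, 90°S): lon 339.0328, lat 56.0762.
Field: 339.0328/20 → 16 → Q, 56.0762/10 → 5 → F; chars QF.
Square: 19.0328/2 → 9, 6.0762/1 → 6; chars 96.
Subsquare: 1.0328/0.0833333 → 12 → m, 0.0762/0.0416667 → 1 → b; chars mb.

QF96mb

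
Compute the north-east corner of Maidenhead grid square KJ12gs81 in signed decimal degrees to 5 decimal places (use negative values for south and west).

2.75833, 22.57500

Field K=10, J=9: +10·20° lon, +9·10° lat → SW at lon 20°, lat 0°.
Square 1, 2: +1·2° lon, +2·1° lat → SW at lon 22°, lat 2°.
Subsquare g=6, s=18: +6·0.0833333° lon, +18·0.0416667° lat → SW at lon 22.5°, lat 2.75°.
Extended square 8, 1: +8·0.00833333° lon, +1·0.00416667° lat → SW at lon 22.5667°, lat 2.75417°.
Cell spans 0.00833333° lon × 0.00416667° lat. NE corner is SW corner plus one full cell.
latitude 2.75833, longitude 22.57500.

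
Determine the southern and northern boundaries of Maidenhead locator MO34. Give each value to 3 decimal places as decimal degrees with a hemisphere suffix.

54.000° N, 55.000° N

Field M=12, O=14: +12·20° lon, +14·10° lat → SW at lon 60°, lat 50°.
Square 3, 4: +3·2° lon, +4·1° lat → SW at lon 66°, lat 54°.
Cell spans 2° lon × 1° lat.
south 54.000° N, north 55.000° N.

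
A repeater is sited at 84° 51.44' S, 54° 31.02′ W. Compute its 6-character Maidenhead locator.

GA25rd

Add 180° to longitude and 90° to latitude: 125.4830, 5.1427.
Field: 125.4830/20 → 6 → G, 5.1427/10 → 0 → A; chars GA.
Square: 5.4830/2 → 2, 5.1427/1 → 5; chars 25.
Subsquare: 1.4830/0.0833333 → 17 → r, 0.1427/0.0416667 → 3 → d; chars rd.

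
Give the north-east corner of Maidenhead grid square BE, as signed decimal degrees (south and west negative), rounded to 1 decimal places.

-40.0, -140.0

Field B=1, E=4: +1·20° lon, +4·10° lat → SW at lon -160°, lat -50°.
Cell spans 20° lon × 10° lat. NE corner is SW corner plus one full cell.
latitude -40.0, longitude -140.0.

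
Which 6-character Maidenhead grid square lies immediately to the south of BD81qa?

BD80qx

Latitude subsquare a = 0; −1 → -1, wraps to 23 = x, carry into square.
Latitude square 1; −1 → 0.
The longitude characters are unchanged.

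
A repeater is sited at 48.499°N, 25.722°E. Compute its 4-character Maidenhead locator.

KN28

Shift to the Maidenhead origin (180°W, 90°S): lon 205.72, lat 138.50.
Field: 205.72/20 → 10 → K, 138.50/10 → 13 → N; chars KN.
Square: 5.72/2 → 2, 8.50/1 → 8; chars 28.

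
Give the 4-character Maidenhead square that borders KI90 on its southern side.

KH99

Latitude square 0; −1 → -1, wraps to 9, carry into field.
Latitude field I = 8; −1 → 7 = H.
The longitude characters are unchanged.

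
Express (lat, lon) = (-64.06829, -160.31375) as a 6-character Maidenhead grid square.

AC95uw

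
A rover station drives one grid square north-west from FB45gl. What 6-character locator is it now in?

Longitude subsquare g = 6; −1 → 5 = f.
Latitude subsquare l = 11; +1 → 12 = m.

FB45fm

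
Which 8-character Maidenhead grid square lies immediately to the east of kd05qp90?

KD05rp00

Longitude extended square 9; +1 → 10, wraps to 0, carry into subsquare.
Longitude subsquare q = 16; +1 → 17 = r.
The latitude characters are unchanged.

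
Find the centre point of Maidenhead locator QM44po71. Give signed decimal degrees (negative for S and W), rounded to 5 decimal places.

Field Q=16, M=12: +16·20° lon, +12·10° lat → SW at lon 140°, lat 30°.
Square 4, 4: +4·2° lon, +4·1° lat → SW at lon 148°, lat 34°.
Subsquare p=15, o=14: +15·0.0833333° lon, +14·0.0416667° lat → SW at lon 149.25°, lat 34.5833°.
Extended square 7, 1: +7·0.00833333° lon, +1·0.00416667° lat → SW at lon 149.308°, lat 34.5875°.
Cell spans 0.00833333° lon × 0.00416667° lat. Centre is SW corner plus half of each.
latitude 34.58958, longitude 149.31250.

34.58958, 149.31250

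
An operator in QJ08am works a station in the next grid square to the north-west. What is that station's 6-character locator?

PJ98xn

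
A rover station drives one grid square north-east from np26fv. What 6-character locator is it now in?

NP26gw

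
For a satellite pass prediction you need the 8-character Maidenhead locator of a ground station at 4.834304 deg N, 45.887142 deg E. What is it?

LJ24wu60

Offset from 180°W / 90°S: lon 225.88714°, lat 94.83430°.
Field: lon ⌊225.88714/20⌋ = 11 → L; lat ⌊94.83430/10⌋ = 9 → J.
Square: lon ⌊5.88714/2⌋ = 2; lat ⌊4.83430/1⌋ = 4.
Subsquare: lon ⌊1.88714/0.0833333⌋ = 22 → w; lat ⌊0.83430/0.0416667⌋ = 20 → u.
Extended square: lon ⌊0.05381/0.00833333⌋ = 6; lat ⌊0.00097/0.00416667⌋ = 0.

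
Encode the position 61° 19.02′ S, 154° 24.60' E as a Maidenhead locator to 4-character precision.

QC78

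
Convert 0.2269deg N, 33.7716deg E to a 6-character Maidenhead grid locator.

KJ60vf

Add 180° to longitude and 90° to latitude: 213.7716, 90.2269.
Field (20°×10°, letters A–R): lon ⌊213.7716/20⌋ = 10 → K; lat ⌊90.2269/10⌋ = 9 → J.
Square (2°×1°, digits 0–9): lon ⌊13.7716/2⌋ = 6; lat ⌊0.2269/1⌋ = 0.
Subsquare (5′×2.5′, letters a–x): lon ⌊1.7716/0.0833333⌋ = 21 → v; lat ⌊0.2269/0.0416667⌋ = 5 → f.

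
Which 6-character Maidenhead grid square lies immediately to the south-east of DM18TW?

Longitude subsquare t = 19; +1 → 20 = u.
Latitude subsquare w = 22; −1 → 21 = v.

DM18uv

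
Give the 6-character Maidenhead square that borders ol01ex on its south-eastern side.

Longitude subsquare e = 4; +1 → 5 = f.
Latitude subsquare x = 23; −1 → 22 = w.

OL01fw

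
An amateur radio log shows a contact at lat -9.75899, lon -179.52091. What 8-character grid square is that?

Add 180° to longitude and 90° to latitude: 0.47909, 80.24101.
Field (20°×10°, letters A–R): lon ⌊0.47909/20⌋ = 0 → A; lat ⌊80.24101/10⌋ = 8 → I.
Square (2°×1°, digits 0–9): lon ⌊0.47909/2⌋ = 0; lat ⌊0.24101/1⌋ = 0.
Subsquare (5′×2.5′, letters a–x): lon ⌊0.47909/0.0833333⌋ = 5 → f; lat ⌊0.24101/0.0416667⌋ = 5 → f.
Extended square (30″×15″, digits 0–9): lon ⌊0.06242/0.00833333⌋ = 7; lat ⌊0.03268/0.00416667⌋ = 7.

AI00ff77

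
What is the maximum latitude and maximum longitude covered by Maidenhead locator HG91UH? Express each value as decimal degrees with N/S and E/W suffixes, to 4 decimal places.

28.6667° S, 20.2500° W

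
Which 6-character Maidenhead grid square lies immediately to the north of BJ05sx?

BJ06sa

Latitude subsquare x = 23; +1 → 24, wraps to 0 = a, carry into square.
Latitude square 5; +1 → 6.
The longitude characters are unchanged.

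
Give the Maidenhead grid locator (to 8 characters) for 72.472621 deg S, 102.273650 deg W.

DB87um76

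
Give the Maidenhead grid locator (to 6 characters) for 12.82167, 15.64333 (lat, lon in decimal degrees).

JK72tt

Add 180° to longitude and 90° to latitude: 195.6433, 102.8217.
Field (20°×10°, letters A–R): 195.6433/20 → 9 → J, 102.8217/10 → 10 → K; chars JK.
Square (2°×1°, digits 0–9): 15.6433/2 → 7, 2.8217/1 → 2; chars 72.
Subsquare (5′×2.5′, letters a–x): 1.6433/0.0833333 → 19 → t, 0.8217/0.0416667 → 19 → t; chars tt.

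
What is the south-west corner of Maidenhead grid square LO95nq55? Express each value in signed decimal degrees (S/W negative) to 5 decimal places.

55.68750, 59.12500

Field L=11, O=14: +11·20° lon, +14·10° lat → SW at lon 40°, lat 50°.
Square 9, 5: +9·2° lon, +5·1° lat → SW at lon 58°, lat 55°.
Subsquare n=13, q=16: +13·0.0833333° lon, +16·0.0416667° lat → SW at lon 59.0833°, lat 55.6667°.
Extended square 5, 5: +5·0.00833333° lon, +5·0.00416667° lat → SW at lon 59.125°, lat 55.6875°.
latitude 55.68750, longitude 59.12500.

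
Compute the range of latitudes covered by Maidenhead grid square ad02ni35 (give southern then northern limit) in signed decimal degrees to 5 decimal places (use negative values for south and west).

-57.64583, -57.64167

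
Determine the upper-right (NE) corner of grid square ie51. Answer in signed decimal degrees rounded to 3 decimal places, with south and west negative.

-48.000, -8.000

Field I=8, E=4: +8·20° lon, +4·10° lat → SW at lon -20°, lat -50°.
Square 5, 1: +5·2° lon, +1·1° lat → SW at lon -10°, lat -49°.
Cell spans 2° lon × 1° lat. NE corner is SW corner plus one full cell.
latitude -48.000, longitude -8.000.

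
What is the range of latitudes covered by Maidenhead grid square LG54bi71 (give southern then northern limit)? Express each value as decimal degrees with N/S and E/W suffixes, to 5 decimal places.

25.66250° S, 25.65833° S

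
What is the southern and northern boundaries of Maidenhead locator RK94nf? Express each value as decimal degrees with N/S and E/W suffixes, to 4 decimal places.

Field R=17, K=10: +17·20° lon, +10·10° lat → SW at lon 160°, lat 10°.
Square 9, 4: +9·2° lon, +4·1° lat → SW at lon 178°, lat 14°.
Subsquare n=13, f=5: +13·0.0833333° lon, +5·0.0416667° lat → SW at lon 179.083°, lat 14.2083°.
Cell spans 0.0833333° lon × 0.0416667° lat.
south 14.2083° N, north 14.2500° N.

14.2083° N, 14.2500° N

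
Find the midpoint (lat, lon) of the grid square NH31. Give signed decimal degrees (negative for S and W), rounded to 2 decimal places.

Field N=13, H=7: +13·20° lon, +7·10° lat → SW at lon 80°, lat -20°.
Square 3, 1: +3·2° lon, +1·1° lat → SW at lon 86°, lat -19°.
Cell spans 2° lon × 1° lat. Centre is SW corner plus half of each.
latitude -18.50, longitude 87.00.

-18.50, 87.00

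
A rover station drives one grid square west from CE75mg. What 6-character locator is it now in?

Longitude subsquare m = 12; −1 → 11 = l.
The latitude characters are unchanged.

CE75lg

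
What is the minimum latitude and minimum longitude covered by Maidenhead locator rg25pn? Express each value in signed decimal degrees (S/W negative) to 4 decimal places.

-24.4583, 165.2500

Field R=17, G=6: +17·20° lon, +6·10° lat → SW at lon 160°, lat -30°.
Square 2, 5: +2·2° lon, +5·1° lat → SW at lon 164°, lat -25°.
Subsquare p=15, n=13: +15·0.0833333° lon, +13·0.0416667° lat → SW at lon 165.25°, lat -24.4583°.
latitude -24.4583, longitude 165.2500.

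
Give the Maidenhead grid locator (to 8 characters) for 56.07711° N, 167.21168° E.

Add 180° to longitude and 90° to latitude: 347.21168, 146.07711.
Field: lon ⌊347.21168/20⌋ = 17 → R; lat ⌊146.07711/10⌋ = 14 → O.
Square: lon ⌊7.21168/2⌋ = 3; lat ⌊6.07711/1⌋ = 6.
Subsquare: lon ⌊1.21168/0.0833333⌋ = 14 → o; lat ⌊0.07711/0.0416667⌋ = 1 → b.
Extended square: lon ⌊0.04501/0.00833333⌋ = 5; lat ⌊0.03544/0.00416667⌋ = 8.

RO36ob58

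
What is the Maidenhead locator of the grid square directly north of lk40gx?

Latitude subsquare x = 23; +1 → 24, wraps to 0 = a, carry into square.
Latitude square 0; +1 → 1.
The longitude characters are unchanged.

LK41ga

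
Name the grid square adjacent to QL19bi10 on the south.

Latitude extended square 0; −1 → -1, wraps to 9, carry into subsquare.
Latitude subsquare i = 8; −1 → 7 = h.
The longitude characters are unchanged.

QL19bh19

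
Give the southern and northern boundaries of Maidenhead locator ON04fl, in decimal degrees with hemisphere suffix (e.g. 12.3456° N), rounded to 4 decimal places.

44.4583° N, 44.5000° N

Field O=14, N=13: +14·20° lon, +13·10° lat → SW at lon 100°, lat 40°.
Square 0, 4: +0·2° lon, +4·1° lat → SW at lon 100°, lat 44°.
Subsquare f=5, l=11: +5·0.0833333° lon, +11·0.0416667° lat → SW at lon 100.417°, lat 44.4583°.
Cell spans 0.0833333° lon × 0.0416667° lat.
south 44.4583° N, north 44.5000° N.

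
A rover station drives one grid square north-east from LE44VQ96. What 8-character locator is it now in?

LE44wq07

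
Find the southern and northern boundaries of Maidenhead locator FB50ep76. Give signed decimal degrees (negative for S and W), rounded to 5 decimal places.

Field F=5, B=1: +5·20° lon, +1·10° lat → SW at lon -80°, lat -80°.
Square 5, 0: +5·2° lon, +0·1° lat → SW at lon -70°, lat -80°.
Subsquare e=4, p=15: +4·0.0833333° lon, +15·0.0416667° lat → SW at lon -69.6667°, lat -79.375°.
Extended square 7, 6: +7·0.00833333° lon, +6·0.00416667° lat → SW at lon -69.6083°, lat -79.35°.
Cell spans 0.00833333° lon × 0.00416667° lat.
south -79.35000, north -79.34583.

-79.35000, -79.34583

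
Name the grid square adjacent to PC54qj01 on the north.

Latitude extended square 1; +1 → 2.
The longitude characters are unchanged.

PC54qj02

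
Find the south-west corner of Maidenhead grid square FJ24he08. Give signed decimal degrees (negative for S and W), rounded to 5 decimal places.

Field F=5, J=9: +5·20° lon, +9·10° lat → SW at lon -80°, lat 0°.
Square 2, 4: +2·2° lon, +4·1° lat → SW at lon -76°, lat 4°.
Subsquare h=7, e=4: +7·0.0833333° lon, +4·0.0416667° lat → SW at lon -75.4167°, lat 4.16667°.
Extended square 0, 8: +0·0.00833333° lon, +8·0.00416667° lat → SW at lon -75.4167°, lat 4.2°.
latitude 4.20000, longitude -75.41667.

4.20000, -75.41667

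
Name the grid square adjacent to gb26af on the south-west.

GB16xe

Longitude subsquare a = 0; −1 → -1, wraps to 23 = x, carry into square.
Longitude square 2; −1 → 1.
Latitude subsquare f = 5; −1 → 4 = e.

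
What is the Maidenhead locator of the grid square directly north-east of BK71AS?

BK71bt

Longitude subsquare a = 0; +1 → 1 = b.
Latitude subsquare s = 18; +1 → 19 = t.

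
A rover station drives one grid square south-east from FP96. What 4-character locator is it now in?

Longitude square 9; +1 → 10, wraps to 0, carry into field.
Longitude field F = 5; +1 → 6 = G.
Latitude square 6; −1 → 5.

GP05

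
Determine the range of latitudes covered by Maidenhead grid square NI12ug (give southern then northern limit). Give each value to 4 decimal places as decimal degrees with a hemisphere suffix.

7.7500° S, 7.7083° S

Field N=13, I=8: +13·20° lon, +8·10° lat → SW at lon 80°, lat -10°.
Square 1, 2: +1·2° lon, +2·1° lat → SW at lon 82°, lat -8°.
Subsquare u=20, g=6: +20·0.0833333° lon, +6·0.0416667° lat → SW at lon 83.6667°, lat -7.75°.
Cell spans 0.0833333° lon × 0.0416667° lat.
south 7.7500° S, north 7.7083° S.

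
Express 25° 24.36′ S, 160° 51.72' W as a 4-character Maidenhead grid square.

Shift to the Maidenhead origin (180°W, 90°S): lon 19.14, lat 64.59.
Field: 19.14/20 → 0 → A, 64.59/10 → 6 → G; chars AG.
Square: 19.14/2 → 9, 4.59/1 → 4; chars 94.

AG94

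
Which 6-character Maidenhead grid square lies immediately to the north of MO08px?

MO09pa

Latitude subsquare x = 23; +1 → 24, wraps to 0 = a, carry into square.
Latitude square 8; +1 → 9.
The longitude characters are unchanged.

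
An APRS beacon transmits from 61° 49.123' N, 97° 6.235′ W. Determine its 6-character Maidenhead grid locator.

Shift to the Maidenhead origin (180°W, 90°S): lon 82.8961, lat 151.8187.
Field: 82.8961/20 → 4 → E, 151.8187/10 → 15 → P; chars EP.
Square: 2.8961/2 → 1, 1.8187/1 → 1; chars 11.
Subsquare: 0.8961/0.0833333 → 10 → k, 0.8187/0.0416667 → 19 → t; chars kt.

EP11kt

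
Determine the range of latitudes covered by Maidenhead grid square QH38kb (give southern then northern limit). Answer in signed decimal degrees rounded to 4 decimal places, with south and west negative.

-11.9583, -11.9167

Field Q=16, H=7: +16·20° lon, +7·10° lat → SW at lon 140°, lat -20°.
Square 3, 8: +3·2° lon, +8·1° lat → SW at lon 146°, lat -12°.
Subsquare k=10, b=1: +10·0.0833333° lon, +1·0.0416667° lat → SW at lon 146.833°, lat -11.9583°.
Cell spans 0.0833333° lon × 0.0416667° lat.
south -11.9583, north -11.9167.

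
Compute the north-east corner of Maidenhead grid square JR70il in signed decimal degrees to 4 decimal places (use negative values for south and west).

80.5000, 14.7500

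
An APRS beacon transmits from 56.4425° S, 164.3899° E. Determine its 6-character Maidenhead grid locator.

Add 180° to longitude and 90° to latitude: 344.3899, 33.5575.
Field: lon ⌊344.3899/20⌋ = 17 → R; lat ⌊33.5575/10⌋ = 3 → D.
Square: lon ⌊4.3899/2⌋ = 2; lat ⌊3.5575/1⌋ = 3.
Subsquare: lon ⌊0.3899/0.0833333⌋ = 4 → e; lat ⌊0.5575/0.0416667⌋ = 13 → n.

RD23en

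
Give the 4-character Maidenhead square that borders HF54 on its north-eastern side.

HF65

Longitude square 5; +1 → 6.
Latitude square 4; +1 → 5.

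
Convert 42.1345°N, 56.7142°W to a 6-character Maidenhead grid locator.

GN12pd

Offset from 180°W / 90°S: lon 123.2858°, lat 132.1345°.
Field (20°×10°, letters A–R): 123.2858/20 → 6 → G, 132.1345/10 → 13 → N; chars GN.
Square (2°×1°, digits 0–9): 3.2858/2 → 1, 2.1345/1 → 2; chars 12.
Subsquare (5′×2.5′, letters a–x): 1.2858/0.0833333 → 15 → p, 0.1345/0.0416667 → 3 → d; chars pd.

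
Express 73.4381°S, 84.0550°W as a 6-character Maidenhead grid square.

Shift to the Maidenhead origin (180°W, 90°S): lon 95.9450, lat 16.5619.
Field: lon ⌊95.9450/20⌋ = 4 → E; lat ⌊16.5619/10⌋ = 1 → B.
Square: lon ⌊15.9450/2⌋ = 7; lat ⌊6.5619/1⌋ = 6.
Subsquare: lon ⌊1.9450/0.0833333⌋ = 23 → x; lat ⌊0.5619/0.0416667⌋ = 13 → n.

EB76xn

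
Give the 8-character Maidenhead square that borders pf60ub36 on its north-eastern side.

PF60ub47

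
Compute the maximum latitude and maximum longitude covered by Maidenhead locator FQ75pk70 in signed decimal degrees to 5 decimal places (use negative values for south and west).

75.42083, -64.68333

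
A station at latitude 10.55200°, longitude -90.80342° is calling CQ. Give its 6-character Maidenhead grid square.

Add 180° to longitude and 90° to latitude: 89.1966, 100.5520.
Field: 89.1966/20 → 4 → E, 100.5520/10 → 10 → K; chars EK.
Square: 9.1966/2 → 4, 0.5520/1 → 0; chars 40.
Subsquare: 1.1966/0.0833333 → 14 → o, 0.5520/0.0416667 → 13 → n; chars on.

EK40on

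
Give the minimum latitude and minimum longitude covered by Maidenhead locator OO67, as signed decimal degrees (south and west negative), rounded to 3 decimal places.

Field O=14, O=14: +14·20° lon, +14·10° lat → SW at lon 100°, lat 50°.
Square 6, 7: +6·2° lon, +7·1° lat → SW at lon 112°, lat 57°.
latitude 57.000, longitude 112.000.

57.000, 112.000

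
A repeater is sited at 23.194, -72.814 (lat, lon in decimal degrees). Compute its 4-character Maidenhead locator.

FL33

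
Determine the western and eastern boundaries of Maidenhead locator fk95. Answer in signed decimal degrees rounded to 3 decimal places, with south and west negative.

-62.000, -60.000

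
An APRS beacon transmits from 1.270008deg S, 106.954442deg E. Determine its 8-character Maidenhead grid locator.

OI38lr45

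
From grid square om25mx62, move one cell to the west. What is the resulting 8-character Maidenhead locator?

Longitude extended square 6; −1 → 5.
The latitude characters are unchanged.

OM25mx52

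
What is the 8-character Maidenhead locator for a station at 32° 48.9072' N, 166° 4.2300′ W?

AM62xt15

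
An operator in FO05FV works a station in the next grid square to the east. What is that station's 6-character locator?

Longitude subsquare f = 5; +1 → 6 = g.
The latitude characters are unchanged.

FO05gv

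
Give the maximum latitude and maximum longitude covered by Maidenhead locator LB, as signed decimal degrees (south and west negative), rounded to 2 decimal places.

-70.00, 60.00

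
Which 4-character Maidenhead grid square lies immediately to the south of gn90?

Latitude square 0; −1 → -1, wraps to 9, carry into field.
Latitude field N = 13; −1 → 12 = M.
The longitude characters are unchanged.

GM99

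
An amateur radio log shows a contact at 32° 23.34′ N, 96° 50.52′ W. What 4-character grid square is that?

Shift to the Maidenhead origin (180°W, 90°S): lon 83.16, lat 122.39.
Field: lon ⌊83.16/20⌋ = 4 → E; lat ⌊122.39/10⌋ = 12 → M.
Square: lon ⌊3.16/2⌋ = 1; lat ⌊2.39/1⌋ = 2.

EM12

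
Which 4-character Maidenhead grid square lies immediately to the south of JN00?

Latitude square 0; −1 → -1, wraps to 9, carry into field.
Latitude field N = 13; −1 → 12 = M.
The longitude characters are unchanged.

JM09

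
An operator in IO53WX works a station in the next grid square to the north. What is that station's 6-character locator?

IO54wa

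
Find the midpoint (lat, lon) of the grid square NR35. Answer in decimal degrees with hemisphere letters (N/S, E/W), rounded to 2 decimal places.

85.50° N, 87.00° E

Field N=13, R=17: +13·20° lon, +17·10° lat → SW at lon 80°, lat 80°.
Square 3, 5: +3·2° lon, +5·1° lat → SW at lon 86°, lat 85°.
Cell spans 2° lon × 1° lat. Centre is SW corner plus half of each.
latitude 85.50° N, longitude 87.00° E.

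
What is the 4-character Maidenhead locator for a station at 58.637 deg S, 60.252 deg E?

Offset from 180°W / 90°S: lon 240.25°, lat 31.36°.
Field: 240.25/20 → 12 → M, 31.36/10 → 3 → D; chars MD.
Square: 0.25/2 → 0, 1.36/1 → 1; chars 01.

MD01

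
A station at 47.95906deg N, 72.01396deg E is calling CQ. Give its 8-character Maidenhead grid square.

MN67ax10

Offset from 180°W / 90°S: lon 252.01396°, lat 137.95906°.
Field: 252.01396/20 → 12 → M, 137.95906/10 → 13 → N; chars MN.
Square: 12.01396/2 → 6, 7.95906/1 → 7; chars 67.
Subsquare: 0.01396/0.0833333 → 0 → a, 0.95906/0.0416667 → 23 → x; chars ax.
Extended square: 0.01396/0.00833333 → 1, 0.00073/0.00416667 → 0; chars 10.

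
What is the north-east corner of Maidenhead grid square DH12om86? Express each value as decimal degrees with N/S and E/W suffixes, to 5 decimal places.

17.47083° S, 116.75833° W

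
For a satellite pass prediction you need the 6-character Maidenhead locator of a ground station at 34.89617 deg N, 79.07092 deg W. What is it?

FM04lv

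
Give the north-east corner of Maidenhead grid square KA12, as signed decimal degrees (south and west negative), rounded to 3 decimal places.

-87.000, 24.000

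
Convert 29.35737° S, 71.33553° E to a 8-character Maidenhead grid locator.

Shift to the Maidenhead origin (180°W, 90°S): lon 251.33553, lat 60.64263.
Field: lon ⌊251.33553/20⌋ = 12 → M; lat ⌊60.64263/10⌋ = 6 → G.
Square: lon ⌊11.33553/2⌋ = 5; lat ⌊0.64263/1⌋ = 0.
Subsquare: lon ⌊1.33553/0.0833333⌋ = 16 → q; lat ⌊0.64263/0.0416667⌋ = 15 → p.
Extended square: lon ⌊0.00220/0.00833333⌋ = 0; lat ⌊0.01763/0.00416667⌋ = 4.

MG50qp04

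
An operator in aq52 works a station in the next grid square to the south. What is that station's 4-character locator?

AQ51

Latitude square 2; −1 → 1.
The longitude characters are unchanged.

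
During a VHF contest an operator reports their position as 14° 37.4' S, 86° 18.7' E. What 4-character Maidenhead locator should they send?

Add 180° to longitude and 90° to latitude: 266.31, 75.38.
Field: lon ⌊266.31/20⌋ = 13 → N; lat ⌊75.38/10⌋ = 7 → H.
Square: lon ⌊6.31/2⌋ = 3; lat ⌊5.38/1⌋ = 5.

NH35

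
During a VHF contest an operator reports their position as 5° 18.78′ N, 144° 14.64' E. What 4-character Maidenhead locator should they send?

Shift to the Maidenhead origin (180°W, 90°S): lon 324.24, lat 95.31.
Field (20°×10°, letters A–R): lon ⌊324.24/20⌋ = 16 → Q; lat ⌊95.31/10⌋ = 9 → J.
Square (2°×1°, digits 0–9): lon ⌊4.24/2⌋ = 2; lat ⌊5.31/1⌋ = 5.

QJ25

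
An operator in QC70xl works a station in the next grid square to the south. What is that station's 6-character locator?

Latitude subsquare l = 11; −1 → 10 = k.
The longitude characters are unchanged.

QC70xk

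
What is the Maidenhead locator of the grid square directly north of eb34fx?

EB35fa

Latitude subsquare x = 23; +1 → 24, wraps to 0 = a, carry into square.
Latitude square 4; +1 → 5.
The longitude characters are unchanged.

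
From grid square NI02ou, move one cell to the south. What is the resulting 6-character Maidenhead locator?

NI02ot

Latitude subsquare u = 20; −1 → 19 = t.
The longitude characters are unchanged.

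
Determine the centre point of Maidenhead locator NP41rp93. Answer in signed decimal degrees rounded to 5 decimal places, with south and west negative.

Field N=13, P=15: +13·20° lon, +15·10° lat → SW at lon 80°, lat 60°.
Square 4, 1: +4·2° lon, +1·1° lat → SW at lon 88°, lat 61°.
Subsquare r=17, p=15: +17·0.0833333° lon, +15·0.0416667° lat → SW at lon 89.4167°, lat 61.625°.
Extended square 9, 3: +9·0.00833333° lon, +3·0.00416667° lat → SW at lon 89.4917°, lat 61.6375°.
Cell spans 0.00833333° lon × 0.00416667° lat. Centre is SW corner plus half of each.
latitude 61.63958, longitude 89.49583.

61.63958, 89.49583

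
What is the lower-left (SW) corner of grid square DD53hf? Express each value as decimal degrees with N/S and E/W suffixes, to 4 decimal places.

Field D=3, D=3: +3·20° lon, +3·10° lat → SW at lon -120°, lat -60°.
Square 5, 3: +5·2° lon, +3·1° lat → SW at lon -110°, lat -57°.
Subsquare h=7, f=5: +7·0.0833333° lon, +5·0.0416667° lat → SW at lon -109.417°, lat -56.7917°.
latitude 56.7917° S, longitude 109.4167° W.

56.7917° S, 109.4167° W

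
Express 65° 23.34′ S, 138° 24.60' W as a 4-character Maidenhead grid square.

Shift to the Maidenhead origin (180°W, 90°S): lon 41.59, lat 24.61.
Field: 41.59/20 → 2 → C, 24.61/10 → 2 → C; chars CC.
Square: 1.59/2 → 0, 4.61/1 → 4; chars 04.

CC04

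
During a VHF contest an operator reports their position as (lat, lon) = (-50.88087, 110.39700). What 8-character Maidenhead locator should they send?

OD59ec78

Offset from 180°W / 90°S: lon 290.39700°, lat 39.11913°.
Field: lon ⌊290.39700/20⌋ = 14 → O; lat ⌊39.11913/10⌋ = 3 → D.
Square: lon ⌊10.39700/2⌋ = 5; lat ⌊9.11913/1⌋ = 9.
Subsquare: lon ⌊0.39700/0.0833333⌋ = 4 → e; lat ⌊0.11913/0.0416667⌋ = 2 → c.
Extended square: lon ⌊0.06367/0.00833333⌋ = 7; lat ⌊0.03580/0.00416667⌋ = 8.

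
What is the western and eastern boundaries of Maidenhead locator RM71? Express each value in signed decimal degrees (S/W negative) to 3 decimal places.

174.000, 176.000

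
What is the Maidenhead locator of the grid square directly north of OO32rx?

OO33ra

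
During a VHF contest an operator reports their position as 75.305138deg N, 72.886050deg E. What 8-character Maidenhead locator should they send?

Offset from 180°W / 90°S: lon 252.88605°, lat 165.30514°.
Field (20°×10°, letters A–R): 252.88605/20 → 12 → M, 165.30514/10 → 16 → Q; chars MQ.
Square (2°×1°, digits 0–9): 12.88605/2 → 6, 5.30514/1 → 5; chars 65.
Subsquare (5′×2.5′, letters a–x): 0.88605/0.0833333 → 10 → k, 0.30514/0.0416667 → 7 → h; chars kh.
Extended square (30″×15″, digits 0–9): 0.05272/0.00833333 → 6, 0.01347/0.00416667 → 3; chars 63.

MQ65kh63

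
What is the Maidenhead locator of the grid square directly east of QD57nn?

Longitude subsquare n = 13; +1 → 14 = o.
The latitude characters are unchanged.

QD57on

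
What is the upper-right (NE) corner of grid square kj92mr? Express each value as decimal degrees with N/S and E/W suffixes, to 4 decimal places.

2.7500° N, 39.0833° E

Field K=10, J=9: +10·20° lon, +9·10° lat → SW at lon 20°, lat 0°.
Square 9, 2: +9·2° lon, +2·1° lat → SW at lon 38°, lat 2°.
Subsquare m=12, r=17: +12·0.0833333° lon, +17·0.0416667° lat → SW at lon 39°, lat 2.70833°.
Cell spans 0.0833333° lon × 0.0416667° lat. NE corner is SW corner plus one full cell.
latitude 2.7500° N, longitude 39.0833° E.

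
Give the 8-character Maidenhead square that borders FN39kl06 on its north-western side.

FN39jl97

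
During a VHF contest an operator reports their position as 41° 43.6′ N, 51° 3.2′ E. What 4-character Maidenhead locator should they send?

Offset from 180°W / 90°S: lon 231.05°, lat 131.73°.
Field (20°×10°, letters A–R): lon ⌊231.05/20⌋ = 11 → L; lat ⌊131.73/10⌋ = 13 → N.
Square (2°×1°, digits 0–9): lon ⌊11.05/2⌋ = 5; lat ⌊1.73/1⌋ = 1.

LN51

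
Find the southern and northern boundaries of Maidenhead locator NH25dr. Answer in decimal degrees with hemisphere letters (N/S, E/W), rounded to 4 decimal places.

14.2917° S, 14.2500° S

Field N=13, H=7: +13·20° lon, +7·10° lat → SW at lon 80°, lat -20°.
Square 2, 5: +2·2° lon, +5·1° lat → SW at lon 84°, lat -15°.
Subsquare d=3, r=17: +3·0.0833333° lon, +17·0.0416667° lat → SW at lon 84.25°, lat -14.2917°.
Cell spans 0.0833333° lon × 0.0416667° lat.
south 14.2917° S, north 14.2500° S.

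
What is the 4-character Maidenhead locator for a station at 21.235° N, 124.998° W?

CL71

Offset from 180°W / 90°S: lon 55.00°, lat 111.23°.
Field (20°×10°, letters A–R): 55.00/20 → 2 → C, 111.23/10 → 11 → L; chars CL.
Square (2°×1°, digits 0–9): 15.00/2 → 7, 1.23/1 → 1; chars 71.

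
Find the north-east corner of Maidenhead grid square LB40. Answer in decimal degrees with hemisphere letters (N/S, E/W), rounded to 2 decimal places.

79.00° S, 50.00° E

Field L=11, B=1: +11·20° lon, +1·10° lat → SW at lon 40°, lat -80°.
Square 4, 0: +4·2° lon, +0·1° lat → SW at lon 48°, lat -80°.
Cell spans 2° lon × 1° lat. NE corner is SW corner plus one full cell.
latitude 79.00° S, longitude 50.00° E.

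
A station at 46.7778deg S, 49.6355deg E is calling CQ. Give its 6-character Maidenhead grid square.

LE43tf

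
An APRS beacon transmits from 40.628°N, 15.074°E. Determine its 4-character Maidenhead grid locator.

Offset from 180°W / 90°S: lon 195.07°, lat 130.63°.
Field: 195.07/20 → 9 → J, 130.63/10 → 13 → N; chars JN.
Square: 15.07/2 → 7, 0.63/1 → 0; chars 70.

JN70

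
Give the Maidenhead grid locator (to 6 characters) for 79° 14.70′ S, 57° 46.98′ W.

Offset from 180°W / 90°S: lon 122.2170°, lat 10.7550°.
Field (20°×10°, letters A–R): 122.2170/20 → 6 → G, 10.7550/10 → 1 → B; chars GB.
Square (2°×1°, digits 0–9): 2.2170/2 → 1, 0.7550/1 → 0; chars 10.
Subsquare (5′×2.5′, letters a–x): 0.2170/0.0833333 → 2 → c, 0.7550/0.0416667 → 18 → s; chars cs.

GB10cs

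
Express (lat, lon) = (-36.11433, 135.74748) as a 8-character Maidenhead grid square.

Shift to the Maidenhead origin (180°W, 90°S): lon 315.74748, lat 53.88567.
Field: 315.74748/20 → 15 → P, 53.88567/10 → 5 → F; chars PF.
Square: 15.74748/2 → 7, 3.88567/1 → 3; chars 73.
Subsquare: 1.74748/0.0833333 → 20 → u, 0.88567/0.0416667 → 21 → v; chars uv.
Extended square: 0.08081/0.00833333 → 9, 0.01067/0.00416667 → 2; chars 92.

PF73uv92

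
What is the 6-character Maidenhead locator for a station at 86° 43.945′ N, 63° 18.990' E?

MR16pr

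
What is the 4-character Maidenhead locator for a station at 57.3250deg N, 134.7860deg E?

Offset from 180°W / 90°S: lon 314.79°, lat 147.32°.
Field (20°×10°, letters A–R): 314.79/20 → 15 → P, 147.32/10 → 14 → O; chars PO.
Square (2°×1°, digits 0–9): 14.79/2 → 7, 7.32/1 → 7; chars 77.

PO77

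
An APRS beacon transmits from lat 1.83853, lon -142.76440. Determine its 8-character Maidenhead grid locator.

BJ81ou81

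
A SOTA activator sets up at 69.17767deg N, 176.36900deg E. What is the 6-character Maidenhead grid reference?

RP89ee

Shift to the Maidenhead origin (180°W, 90°S): lon 356.3690, lat 159.1777.
Field: 356.3690/20 → 17 → R, 159.1777/10 → 15 → P; chars RP.
Square: 16.3690/2 → 8, 9.1777/1 → 9; chars 89.
Subsquare: 0.3690/0.0833333 → 4 → e, 0.1777/0.0416667 → 4 → e; chars ee.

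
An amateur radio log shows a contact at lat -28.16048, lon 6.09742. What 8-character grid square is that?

JG31bu11

Add 180° to longitude and 90° to latitude: 186.09742, 61.83952.
Field: lon ⌊186.09742/20⌋ = 9 → J; lat ⌊61.83952/10⌋ = 6 → G.
Square: lon ⌊6.09742/2⌋ = 3; lat ⌊1.83952/1⌋ = 1.
Subsquare: lon ⌊0.09742/0.0833333⌋ = 1 → b; lat ⌊0.83952/0.0416667⌋ = 20 → u.
Extended square: lon ⌊0.01409/0.00833333⌋ = 1; lat ⌊0.00619/0.00416667⌋ = 1.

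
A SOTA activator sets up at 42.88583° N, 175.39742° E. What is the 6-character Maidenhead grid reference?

RN72qv

Shift to the Maidenhead origin (180°W, 90°S): lon 355.3974, lat 132.8858.
Field: 355.3974/20 → 17 → R, 132.8858/10 → 13 → N; chars RN.
Square: 15.3974/2 → 7, 2.8858/1 → 2; chars 72.
Subsquare: 1.3974/0.0833333 → 16 → q, 0.8858/0.0416667 → 21 → v; chars qv.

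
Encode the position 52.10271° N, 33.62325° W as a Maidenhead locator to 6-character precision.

Shift to the Maidenhead origin (180°W, 90°S): lon 146.3768, lat 142.1027.
Field: lon ⌊146.3768/20⌋ = 7 → H; lat ⌊142.1027/10⌋ = 14 → O.
Square: lon ⌊6.3768/2⌋ = 3; lat ⌊2.1027/1⌋ = 2.
Subsquare: lon ⌊0.3768/0.0833333⌋ = 4 → e; lat ⌊0.1027/0.0416667⌋ = 2 → c.

HO32ec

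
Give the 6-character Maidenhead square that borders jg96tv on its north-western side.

JG96sw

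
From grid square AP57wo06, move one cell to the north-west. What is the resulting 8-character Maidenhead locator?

AP57vo97

Longitude extended square 0; −1 → -1, wraps to 9, carry into subsquare.
Longitude subsquare w = 22; −1 → 21 = v.
Latitude extended square 6; +1 → 7.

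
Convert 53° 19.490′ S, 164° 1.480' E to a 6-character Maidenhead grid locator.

RD26aq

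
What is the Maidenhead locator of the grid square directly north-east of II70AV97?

II70bv08

Longitude extended square 9; +1 → 10, wraps to 0, carry into subsquare.
Longitude subsquare a = 0; +1 → 1 = b.
Latitude extended square 7; +1 → 8.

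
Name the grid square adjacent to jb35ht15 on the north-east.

JB35ht26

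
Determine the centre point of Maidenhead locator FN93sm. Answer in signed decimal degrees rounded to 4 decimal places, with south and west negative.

43.5208, -60.4583

Field F=5, N=13: +5·20° lon, +13·10° lat → SW at lon -80°, lat 40°.
Square 9, 3: +9·2° lon, +3·1° lat → SW at lon -62°, lat 43°.
Subsquare s=18, m=12: +18·0.0833333° lon, +12·0.0416667° lat → SW at lon -60.5°, lat 43.5°.
Cell spans 0.0833333° lon × 0.0416667° lat. Centre is SW corner plus half of each.
latitude 43.5208, longitude -60.4583.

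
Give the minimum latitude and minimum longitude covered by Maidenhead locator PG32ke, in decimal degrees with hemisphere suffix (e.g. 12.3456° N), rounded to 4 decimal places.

27.8333° S, 126.8333° E

Field P=15, G=6: +15·20° lon, +6·10° lat → SW at lon 120°, lat -30°.
Square 3, 2: +3·2° lon, +2·1° lat → SW at lon 126°, lat -28°.
Subsquare k=10, e=4: +10·0.0833333° lon, +4·0.0416667° lat → SW at lon 126.833°, lat -27.8333°.
latitude 27.8333° S, longitude 126.8333° E.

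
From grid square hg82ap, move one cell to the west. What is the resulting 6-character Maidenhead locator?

HG72xp

Longitude subsquare a = 0; −1 → -1, wraps to 23 = x, carry into square.
Longitude square 8; −1 → 7.
The latitude characters are unchanged.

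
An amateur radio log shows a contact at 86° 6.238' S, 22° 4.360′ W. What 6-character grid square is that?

Offset from 180°W / 90°S: lon 157.9273°, lat 3.8960°.
Field: lon ⌊157.9273/20⌋ = 7 → H; lat ⌊3.8960/10⌋ = 0 → A.
Square: lon ⌊17.9273/2⌋ = 8; lat ⌊3.8960/1⌋ = 3.
Subsquare: lon ⌊1.9273/0.0833333⌋ = 23 → x; lat ⌊0.8960/0.0416667⌋ = 21 → v.

HA83xv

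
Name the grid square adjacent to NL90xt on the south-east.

OL00as

Longitude subsquare x = 23; +1 → 24, wraps to 0 = a, carry into square.
Longitude square 9; +1 → 10, wraps to 0, carry into field.
Longitude field N = 13; +1 → 14 = O.
Latitude subsquare t = 19; −1 → 18 = s.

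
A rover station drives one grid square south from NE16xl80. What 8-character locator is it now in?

NE16xk89

Latitude extended square 0; −1 → -1, wraps to 9, carry into subsquare.
Latitude subsquare l = 11; −1 → 10 = k.
The longitude characters are unchanged.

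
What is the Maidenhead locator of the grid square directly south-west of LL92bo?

LL92an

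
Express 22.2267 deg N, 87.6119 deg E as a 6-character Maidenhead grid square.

Shift to the Maidenhead origin (180°W, 90°S): lon 267.6119, lat 112.2267.
Field (20°×10°, letters A–R): lon ⌊267.6119/20⌋ = 13 → N; lat ⌊112.2267/10⌋ = 11 → L.
Square (2°×1°, digits 0–9): lon ⌊7.6119/2⌋ = 3; lat ⌊2.2267/1⌋ = 2.
Subsquare (5′×2.5′, letters a–x): lon ⌊1.6119/0.0833333⌋ = 19 → t; lat ⌊0.2267/0.0416667⌋ = 5 → f.

NL32tf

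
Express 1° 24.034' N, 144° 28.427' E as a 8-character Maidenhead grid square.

QJ21fj66

Add 180° to longitude and 90° to latitude: 324.47378, 91.40057.
Field: 324.47378/20 → 16 → Q, 91.40057/10 → 9 → J; chars QJ.
Square: 4.47378/2 → 2, 1.40057/1 → 1; chars 21.
Subsquare: 0.47378/0.0833333 → 5 → f, 0.40057/0.0416667 → 9 → j; chars fj.
Extended square: 0.05712/0.00833333 → 6, 0.02557/0.00416667 → 6; chars 66.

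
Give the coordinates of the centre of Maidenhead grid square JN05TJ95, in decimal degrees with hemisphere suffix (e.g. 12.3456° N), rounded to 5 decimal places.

Field J=9, N=13: +9·20° lon, +13·10° lat → SW at lon 0°, lat 40°.
Square 0, 5: +0·2° lon, +5·1° lat → SW at lon 0°, lat 45°.
Subsquare t=19, j=9: +19·0.0833333° lon, +9·0.0416667° lat → SW at lon 1.58333°, lat 45.375°.
Extended square 9, 5: +9·0.00833333° lon, +5·0.00416667° lat → SW at lon 1.65833°, lat 45.3958°.
Cell spans 0.00833333° lon × 0.00416667° lat. Centre is SW corner plus half of each.
latitude 45.39792° N, longitude 1.66250° E.

45.39792° N, 1.66250° E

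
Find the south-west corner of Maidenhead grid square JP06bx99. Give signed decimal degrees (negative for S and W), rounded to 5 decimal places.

Field J=9, P=15: +9·20° lon, +15·10° lat → SW at lon 0°, lat 60°.
Square 0, 6: +0·2° lon, +6·1° lat → SW at lon 0°, lat 66°.
Subsquare b=1, x=23: +1·0.0833333° lon, +23·0.0416667° lat → SW at lon 0.0833333°, lat 66.9583°.
Extended square 9, 9: +9·0.00833333° lon, +9·0.00416667° lat → SW at lon 0.158333°, lat 66.9958°.
latitude 66.99583, longitude 0.15833.

66.99583, 0.15833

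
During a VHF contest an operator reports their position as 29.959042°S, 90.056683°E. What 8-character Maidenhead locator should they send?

NG50aa69

Shift to the Maidenhead origin (180°W, 90°S): lon 270.05668, lat 60.04096.
Field: lon ⌊270.05668/20⌋ = 13 → N; lat ⌊60.04096/10⌋ = 6 → G.
Square: lon ⌊10.05668/2⌋ = 5; lat ⌊0.04096/1⌋ = 0.
Subsquare: lon ⌊0.05668/0.0833333⌋ = 0 → a; lat ⌊0.04096/0.0416667⌋ = 0 → a.
Extended square: lon ⌊0.05668/0.00833333⌋ = 6; lat ⌊0.04096/0.00416667⌋ = 9.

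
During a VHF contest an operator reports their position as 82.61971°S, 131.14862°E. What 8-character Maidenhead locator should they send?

Add 180° to longitude and 90° to latitude: 311.14862, 7.38029.
Field (20°×10°, letters A–R): lon ⌊311.14862/20⌋ = 15 → P; lat ⌊7.38029/10⌋ = 0 → A.
Square (2°×1°, digits 0–9): lon ⌊11.14862/2⌋ = 5; lat ⌊7.38029/1⌋ = 7.
Subsquare (5′×2.5′, letters a–x): lon ⌊1.14862/0.0833333⌋ = 13 → n; lat ⌊0.38029/0.0416667⌋ = 9 → j.
Extended square (30″×15″, digits 0–9): lon ⌊0.06529/0.00833333⌋ = 7; lat ⌊0.00529/0.00416667⌋ = 1.

PA57nj71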